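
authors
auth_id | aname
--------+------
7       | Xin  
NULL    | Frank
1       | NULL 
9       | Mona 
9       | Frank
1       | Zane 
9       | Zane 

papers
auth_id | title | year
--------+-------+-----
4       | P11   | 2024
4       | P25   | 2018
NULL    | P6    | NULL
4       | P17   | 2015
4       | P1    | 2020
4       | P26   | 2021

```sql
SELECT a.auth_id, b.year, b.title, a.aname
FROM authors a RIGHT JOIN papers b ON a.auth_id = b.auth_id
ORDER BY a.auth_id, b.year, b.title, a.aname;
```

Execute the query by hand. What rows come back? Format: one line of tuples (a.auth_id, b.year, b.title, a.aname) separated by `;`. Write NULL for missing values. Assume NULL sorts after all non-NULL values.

RIGHT JOIN keeps every row from `papers`; unmatched rows get NULL for `authors`'s columns.
Matching on a.auth_id = b.auth_id. A NULL in a compared column never satisfies the condition.
- auth_id=7: no matching b row.
- auth_id=NULL: no matching b row.
- auth_id=1: no matching b row.
- auth_id=9: no matching b row.
- auth_id=9: no matching b row.
- auth_id=1: no matching b row.
- auth_id=9: no matching b row.
- 6 row(s) from b found no a partner → padded with NULL.
After projecting and ordering:
a.auth_id | b.year | b.title | a.aname
NULL | 2015 | P17 | NULL
NULL | 2018 | P25 | NULL
NULL | 2020 | P1 | NULL
NULL | 2021 | P26 | NULL
NULL | 2024 | P11 | NULL
NULL | NULL | P6 | NULL

(NULL, 2015, P17, NULL); (NULL, 2018, P25, NULL); (NULL, 2020, P1, NULL); (NULL, 2021, P26, NULL); (NULL, 2024, P11, NULL); (NULL, NULL, P6, NULL)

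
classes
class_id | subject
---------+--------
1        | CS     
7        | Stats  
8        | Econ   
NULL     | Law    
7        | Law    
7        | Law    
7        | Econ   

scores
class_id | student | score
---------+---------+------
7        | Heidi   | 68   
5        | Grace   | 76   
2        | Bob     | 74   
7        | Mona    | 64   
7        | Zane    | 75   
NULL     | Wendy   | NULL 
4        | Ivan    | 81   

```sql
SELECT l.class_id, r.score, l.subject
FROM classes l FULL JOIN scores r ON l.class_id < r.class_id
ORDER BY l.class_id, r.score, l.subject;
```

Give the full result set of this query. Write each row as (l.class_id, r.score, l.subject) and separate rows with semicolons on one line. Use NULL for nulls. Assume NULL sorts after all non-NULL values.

(1, 64, CS); (1, 68, CS); (1, 74, CS); (1, 75, CS); (1, 76, CS); (1, 81, CS); (7, NULL, Econ); (7, NULL, Law); (7, NULL, Law); (7, NULL, Stats); (8, NULL, Econ); (NULL, NULL, Law); (NULL, NULL, NULL)

FULL OUTER JOIN keeps every row from both sides; unmatched rows get NULL for the other side's columns.
Matching on l.class_id < r.class_id. A NULL in a compared column never satisfies the condition.
- l[0] class_id=1 → 6 match(es) in r → 6 row(s).
- l[1] class_id=7 → no match; kept with NULLs on the r side.
- l[2] class_id=8 → no match; kept with NULLs on the r side.
- l[3] class_id=NULL → no match; kept with NULLs on the r side.
- l[4] class_id=7 → no match; kept with NULLs on the r side.
- l[5] class_id=7 → no match; kept with NULLs on the r side.
- l[6] class_id=7 → no match; kept with NULLs on the r side.
- 1 row(s) from r found no l partner → padded with NULL.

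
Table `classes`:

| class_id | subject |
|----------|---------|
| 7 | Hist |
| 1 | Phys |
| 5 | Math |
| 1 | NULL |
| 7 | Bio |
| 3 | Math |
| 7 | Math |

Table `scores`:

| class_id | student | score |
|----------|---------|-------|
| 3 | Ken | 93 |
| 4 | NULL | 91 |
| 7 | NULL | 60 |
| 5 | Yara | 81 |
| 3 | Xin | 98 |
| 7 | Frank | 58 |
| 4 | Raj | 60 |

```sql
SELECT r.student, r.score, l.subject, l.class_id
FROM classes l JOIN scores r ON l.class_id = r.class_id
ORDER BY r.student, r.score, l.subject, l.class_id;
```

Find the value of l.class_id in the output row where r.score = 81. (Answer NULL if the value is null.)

INNER JOIN keeps only pairs where the ON condition holds.
Matching on l.class_id = r.class_id.
- l row (class_id=7): matches 2 r row(s) → 2 output row(s).
- l row (class_id=1): no match → dropped.
- l row (class_id=5): matches 1 r row(s) → 1 output row(s).
- l row (class_id=1): no match → dropped.
- l row (class_id=7): matches 2 r row(s) → 2 output row(s).
- l row (class_id=3): matches 2 r row(s) → 2 output row(s).
- l row (class_id=7): matches 2 r row(s) → 2 output row(s).

5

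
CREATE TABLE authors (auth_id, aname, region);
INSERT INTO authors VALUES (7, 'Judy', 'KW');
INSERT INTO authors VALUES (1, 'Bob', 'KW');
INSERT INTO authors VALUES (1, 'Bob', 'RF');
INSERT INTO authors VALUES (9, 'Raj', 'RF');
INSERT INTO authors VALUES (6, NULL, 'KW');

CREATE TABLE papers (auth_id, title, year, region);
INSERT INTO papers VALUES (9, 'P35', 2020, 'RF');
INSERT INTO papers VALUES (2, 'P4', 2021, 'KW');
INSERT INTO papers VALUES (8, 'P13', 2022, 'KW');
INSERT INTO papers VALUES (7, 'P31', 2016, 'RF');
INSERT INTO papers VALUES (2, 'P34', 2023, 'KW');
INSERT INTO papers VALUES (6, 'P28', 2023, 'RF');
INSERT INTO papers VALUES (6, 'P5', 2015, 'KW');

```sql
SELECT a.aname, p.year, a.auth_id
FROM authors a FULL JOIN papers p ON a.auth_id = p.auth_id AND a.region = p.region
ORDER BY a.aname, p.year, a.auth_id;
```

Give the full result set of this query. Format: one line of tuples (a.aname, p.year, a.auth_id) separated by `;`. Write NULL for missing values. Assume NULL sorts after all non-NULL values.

(Bob, NULL, 1); (Bob, NULL, 1); (Judy, NULL, 7); (Raj, 2020, 9); (NULL, 2015, 6); (NULL, 2016, NULL); (NULL, 2021, NULL); (NULL, 2022, NULL); (NULL, 2023, NULL); (NULL, 2023, NULL)

FULL OUTER JOIN keeps every row from both sides; unmatched rows get NULL for the other side's columns.
Matching on a.auth_id = p.auth_id AND a.region = p.region.
- a (auth_id=7, region=KW) has no partner → padded with NULL.
- a (auth_id=1, region=KW) has no partner → padded with NULL.
- a (auth_id=1, region=RF) has no partner → padded with NULL.
- a (auth_id=9, region=RF) pairs with 1 row(s) of p.
- a (auth_id=6, region=KW) pairs with 1 row(s) of p.
- plus 5 unmatched p row(s), each kept with NULL a columns.
After projecting and ordering:
a.aname | p.year | a.auth_id
Bob | NULL | 1
Bob | NULL | 1
Judy | NULL | 7
Raj | 2020 | 9
NULL | 2015 | 6
NULL | 2016 | NULL
NULL | 2021 | NULL
NULL | 2022 | NULL
NULL | 2023 | NULL
NULL | 2023 | NULL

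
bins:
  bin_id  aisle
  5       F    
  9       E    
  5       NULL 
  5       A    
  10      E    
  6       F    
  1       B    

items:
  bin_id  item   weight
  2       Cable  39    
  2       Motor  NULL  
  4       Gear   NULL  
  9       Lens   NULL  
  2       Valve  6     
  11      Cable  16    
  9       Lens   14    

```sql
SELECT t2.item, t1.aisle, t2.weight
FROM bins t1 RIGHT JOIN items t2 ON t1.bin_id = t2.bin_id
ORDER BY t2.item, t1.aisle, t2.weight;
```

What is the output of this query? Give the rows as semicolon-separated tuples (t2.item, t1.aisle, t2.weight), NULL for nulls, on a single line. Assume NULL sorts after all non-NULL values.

(Cable, NULL, 16); (Cable, NULL, 39); (Gear, NULL, NULL); (Lens, E, 14); (Lens, E, NULL); (Motor, NULL, NULL); (Valve, NULL, 6)

RIGHT JOIN keeps every row from `items`; unmatched rows get NULL for `bins`'s columns.
Matching on t1.bin_id = t2.bin_id.
- t1 (bin_id=5) has no partner in t2.
- t1 (bin_id=9) pairs with 2 row(s) of t2.
- t1 (bin_id=5) has no partner in t2.
- t1 (bin_id=5) has no partner in t2.
- t1 (bin_id=10) has no partner in t2.
- t1 (bin_id=6) has no partner in t2.
- t1 (bin_id=1) has no partner in t2.
- plus 5 unmatched t2 row(s), each kept with NULL t1 columns.
After projecting and ordering:
t2.item | t1.aisle | t2.weight
Cable | NULL | 16
Cable | NULL | 39
Gear | NULL | NULL
Lens | E | 14
Lens | E | NULL
Motor | NULL | NULL
Valve | NULL | 6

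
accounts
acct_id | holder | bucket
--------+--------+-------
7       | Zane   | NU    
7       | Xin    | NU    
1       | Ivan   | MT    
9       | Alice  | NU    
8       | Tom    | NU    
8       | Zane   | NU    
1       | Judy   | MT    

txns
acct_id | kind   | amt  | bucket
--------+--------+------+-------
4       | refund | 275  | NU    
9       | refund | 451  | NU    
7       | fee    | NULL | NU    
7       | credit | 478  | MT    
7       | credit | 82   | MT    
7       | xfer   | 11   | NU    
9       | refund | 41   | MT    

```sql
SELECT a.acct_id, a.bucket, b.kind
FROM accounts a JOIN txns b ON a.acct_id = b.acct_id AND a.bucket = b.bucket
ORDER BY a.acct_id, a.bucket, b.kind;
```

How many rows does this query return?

5

INNER JOIN keeps only pairs where the ON condition holds.
Matching on a.acct_id = b.acct_id AND a.bucket = b.bucket.
- acct_id=7, bucket=NU: 2 matching b row(s), so 2 row(s) emitted.
- acct_id=7, bucket=NU: 2 matching b row(s), so 2 row(s) emitted.
- acct_id=1, bucket=MT: no matching b row, dropped.
- acct_id=9, bucket=NU: 1 matching b row(s), so 1 row(s) emitted.
- acct_id=8, bucket=NU: no matching b row, dropped.
- acct_id=8, bucket=NU: no matching b row, dropped.
- acct_id=1, bucket=MT: no matching b row, dropped.
Total: 5 rows.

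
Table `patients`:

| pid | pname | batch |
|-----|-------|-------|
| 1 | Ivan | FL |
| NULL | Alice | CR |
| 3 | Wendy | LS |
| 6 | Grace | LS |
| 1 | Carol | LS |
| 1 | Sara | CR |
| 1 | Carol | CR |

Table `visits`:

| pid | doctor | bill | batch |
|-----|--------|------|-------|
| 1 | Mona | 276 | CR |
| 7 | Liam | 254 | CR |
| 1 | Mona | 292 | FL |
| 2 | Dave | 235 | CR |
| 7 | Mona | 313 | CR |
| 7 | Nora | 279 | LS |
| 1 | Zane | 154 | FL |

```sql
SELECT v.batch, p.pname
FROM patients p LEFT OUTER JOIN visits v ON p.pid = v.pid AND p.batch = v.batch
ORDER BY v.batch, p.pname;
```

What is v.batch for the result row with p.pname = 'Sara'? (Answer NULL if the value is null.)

LEFT JOIN keeps every row from `patients`; unmatched rows get NULL for `visits`'s columns.
Matching on p.pid = v.pid AND p.batch = v.batch. A NULL in a compared column never satisfies the condition.
- p row (pid=1, batch=FL): matches 2 v row(s) → 2 output row(s).
- p row (pid=NULL, batch=CR): no match → kept, v columns NULL.
- p row (pid=3, batch=LS): no match → kept, v columns NULL.
- p row (pid=6, batch=LS): no match → kept, v columns NULL.
- p row (pid=1, batch=LS): no match → kept, v columns NULL.
- p row (pid=1, batch=CR): matches 1 v row(s) → 1 output row(s).
- p row (pid=1, batch=CR): matches 1 v row(s) → 1 output row(s).

CR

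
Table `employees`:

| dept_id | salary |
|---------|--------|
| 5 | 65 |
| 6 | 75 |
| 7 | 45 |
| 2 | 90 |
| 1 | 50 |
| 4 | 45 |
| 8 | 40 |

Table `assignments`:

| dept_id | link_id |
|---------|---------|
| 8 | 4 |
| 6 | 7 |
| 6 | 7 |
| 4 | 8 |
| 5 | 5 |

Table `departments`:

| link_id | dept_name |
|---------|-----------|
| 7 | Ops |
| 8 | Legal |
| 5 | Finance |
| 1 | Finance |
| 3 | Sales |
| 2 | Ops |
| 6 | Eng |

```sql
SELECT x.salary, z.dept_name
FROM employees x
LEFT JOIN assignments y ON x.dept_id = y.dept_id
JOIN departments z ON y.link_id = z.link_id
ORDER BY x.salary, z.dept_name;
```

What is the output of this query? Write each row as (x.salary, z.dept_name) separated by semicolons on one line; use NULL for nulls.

Step 1 — x LEFT JOIN y on dept_id → 8 row(s).
Then INNER JOIN `departments z` on link_id: keep only rows whose y.link_id appears in z.

(45, Legal); (65, Finance); (75, Ops); (75, Ops)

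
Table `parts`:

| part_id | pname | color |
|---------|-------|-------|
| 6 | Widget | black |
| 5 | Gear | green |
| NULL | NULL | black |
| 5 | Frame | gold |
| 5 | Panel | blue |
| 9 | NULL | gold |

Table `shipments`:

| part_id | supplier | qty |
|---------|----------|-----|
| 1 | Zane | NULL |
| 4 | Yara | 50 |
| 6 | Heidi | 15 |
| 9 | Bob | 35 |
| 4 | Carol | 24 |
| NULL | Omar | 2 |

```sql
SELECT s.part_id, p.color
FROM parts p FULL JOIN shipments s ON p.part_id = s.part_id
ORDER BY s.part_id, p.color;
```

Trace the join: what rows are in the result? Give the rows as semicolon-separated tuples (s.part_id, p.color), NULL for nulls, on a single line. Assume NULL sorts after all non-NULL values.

(1, NULL); (4, NULL); (4, NULL); (6, black); (9, gold); (NULL, black); (NULL, blue); (NULL, gold); (NULL, green); (NULL, NULL)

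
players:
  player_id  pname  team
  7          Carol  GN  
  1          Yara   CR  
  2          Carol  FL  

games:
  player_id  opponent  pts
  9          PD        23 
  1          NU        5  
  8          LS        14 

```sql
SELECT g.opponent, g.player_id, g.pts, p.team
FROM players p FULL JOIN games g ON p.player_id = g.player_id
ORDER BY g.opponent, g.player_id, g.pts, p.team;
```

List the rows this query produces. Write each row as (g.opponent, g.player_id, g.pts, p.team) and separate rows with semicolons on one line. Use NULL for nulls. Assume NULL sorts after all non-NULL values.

(LS, 8, 14, NULL); (NU, 1, 5, CR); (PD, 9, 23, NULL); (NULL, NULL, NULL, FL); (NULL, NULL, NULL, GN)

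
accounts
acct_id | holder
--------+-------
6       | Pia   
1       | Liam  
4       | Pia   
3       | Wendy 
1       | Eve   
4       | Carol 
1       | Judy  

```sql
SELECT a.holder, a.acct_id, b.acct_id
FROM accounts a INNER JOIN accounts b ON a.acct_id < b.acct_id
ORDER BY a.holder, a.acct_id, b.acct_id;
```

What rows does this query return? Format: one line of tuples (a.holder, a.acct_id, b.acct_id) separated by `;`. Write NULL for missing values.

(Carol, 4, 6); (Eve, 1, 3); (Eve, 1, 4); (Eve, 1, 4); (Eve, 1, 6); (Judy, 1, 3); (Judy, 1, 4); (Judy, 1, 4); (Judy, 1, 6); (Liam, 1, 3); (Liam, 1, 4); (Liam, 1, 4); (Liam, 1, 6); (Pia, 4, 6); (Wendy, 3, 4); (Wendy, 3, 4); (Wendy, 3, 6)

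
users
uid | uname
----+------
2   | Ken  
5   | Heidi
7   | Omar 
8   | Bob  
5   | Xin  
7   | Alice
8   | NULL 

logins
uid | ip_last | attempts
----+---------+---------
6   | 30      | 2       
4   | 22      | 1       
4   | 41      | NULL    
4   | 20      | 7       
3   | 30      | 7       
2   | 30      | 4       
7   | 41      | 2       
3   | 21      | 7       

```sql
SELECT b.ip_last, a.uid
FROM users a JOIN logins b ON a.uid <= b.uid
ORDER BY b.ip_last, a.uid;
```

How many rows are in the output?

14

INNER JOIN keeps only pairs where the ON condition holds.
Matching on a.uid <= b.uid.
- a[0] uid=2 → 8 match(es) in b → 8 row(s).
- a[1] uid=5 → 2 match(es) in b → 2 row(s).
- a[2] uid=7 → 1 match(es) in b → 1 row(s).
- a[3] uid=8 → no match; dropped.
- a[4] uid=5 → 2 match(es) in b → 2 row(s).
- a[5] uid=7 → 1 match(es) in b → 1 row(s).
- a[6] uid=8 → no match; dropped.
Total: 14 rows.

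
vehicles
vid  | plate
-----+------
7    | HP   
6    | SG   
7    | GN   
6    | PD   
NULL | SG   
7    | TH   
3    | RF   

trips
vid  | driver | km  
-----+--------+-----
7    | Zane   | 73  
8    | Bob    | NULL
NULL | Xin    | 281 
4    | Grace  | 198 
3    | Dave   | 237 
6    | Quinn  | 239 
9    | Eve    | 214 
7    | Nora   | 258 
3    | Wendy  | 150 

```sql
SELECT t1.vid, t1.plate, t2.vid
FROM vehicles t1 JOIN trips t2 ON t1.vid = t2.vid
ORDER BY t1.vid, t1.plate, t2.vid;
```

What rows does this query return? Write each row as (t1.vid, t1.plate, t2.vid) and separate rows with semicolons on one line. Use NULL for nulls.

INNER JOIN keeps only pairs where the ON condition holds.
Matching on t1.vid = t2.vid. A NULL in a compared column never satisfies the condition.
Matched pairs: 10.

(3, RF, 3); (3, RF, 3); (6, PD, 6); (6, SG, 6); (7, GN, 7); (7, GN, 7); (7, HP, 7); (7, HP, 7); (7, TH, 7); (7, TH, 7)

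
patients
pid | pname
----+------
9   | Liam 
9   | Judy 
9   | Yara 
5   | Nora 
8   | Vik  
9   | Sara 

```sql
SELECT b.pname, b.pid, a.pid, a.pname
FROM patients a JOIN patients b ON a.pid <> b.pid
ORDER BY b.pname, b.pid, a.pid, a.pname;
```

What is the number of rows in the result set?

18

INNER JOIN keeps only pairs where the ON condition holds.
Matching on a.pid <> b.pid.
Matched pairs: 18.
Total: 18 rows.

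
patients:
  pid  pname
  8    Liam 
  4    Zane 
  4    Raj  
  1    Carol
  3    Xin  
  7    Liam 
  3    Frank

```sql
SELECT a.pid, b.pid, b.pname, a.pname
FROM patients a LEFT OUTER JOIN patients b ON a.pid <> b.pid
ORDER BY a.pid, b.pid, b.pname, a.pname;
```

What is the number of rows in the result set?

LEFT JOIN keeps every row from `patients a`; unmatched rows get NULL for `patients b`'s columns.
Matching on a.pid <> b.pid.
- pid=8: 6 matching b row(s), so 6 row(s) emitted.
- pid=4: 5 matching b row(s), so 5 row(s) emitted.
- pid=4: 5 matching b row(s), so 5 row(s) emitted.
- pid=1: 6 matching b row(s), so 6 row(s) emitted.
- pid=3: 5 matching b row(s), so 5 row(s) emitted.
- pid=7: 6 matching b row(s), so 6 row(s) emitted.
- pid=3: 5 matching b row(s), so 5 row(s) emitted.
Total: 38 rows.

38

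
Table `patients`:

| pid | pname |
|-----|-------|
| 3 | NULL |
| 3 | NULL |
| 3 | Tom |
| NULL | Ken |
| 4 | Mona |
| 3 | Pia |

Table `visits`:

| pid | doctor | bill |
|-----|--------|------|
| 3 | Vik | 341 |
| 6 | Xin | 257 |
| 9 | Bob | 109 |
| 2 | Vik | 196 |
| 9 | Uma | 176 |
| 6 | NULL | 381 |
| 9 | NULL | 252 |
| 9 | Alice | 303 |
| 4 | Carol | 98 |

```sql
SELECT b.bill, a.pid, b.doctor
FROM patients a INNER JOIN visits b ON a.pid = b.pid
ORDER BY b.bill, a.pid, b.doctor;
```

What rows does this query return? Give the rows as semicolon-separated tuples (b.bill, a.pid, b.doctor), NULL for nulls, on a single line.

INNER JOIN keeps only pairs where the ON condition holds.
Matching on a.pid = b.pid. A NULL in a compared column never satisfies the condition.
- a row (pid=3): matches 1 b row(s) → 1 output row(s).
- a row (pid=3): matches 1 b row(s) → 1 output row(s).
- a row (pid=3): matches 1 b row(s) → 1 output row(s).
- a row (pid=NULL): no match → dropped.
- a row (pid=4): matches 1 b row(s) → 1 output row(s).
- a row (pid=3): matches 1 b row(s) → 1 output row(s).
After projecting and ordering:
b.bill | a.pid | b.doctor
98 | 4 | Carol
341 | 3 | Vik
341 | 3 | Vik
341 | 3 | Vik
341 | 3 | Vik

(98, 4, Carol); (341, 3, Vik); (341, 3, Vik); (341, 3, Vik); (341, 3, Vik)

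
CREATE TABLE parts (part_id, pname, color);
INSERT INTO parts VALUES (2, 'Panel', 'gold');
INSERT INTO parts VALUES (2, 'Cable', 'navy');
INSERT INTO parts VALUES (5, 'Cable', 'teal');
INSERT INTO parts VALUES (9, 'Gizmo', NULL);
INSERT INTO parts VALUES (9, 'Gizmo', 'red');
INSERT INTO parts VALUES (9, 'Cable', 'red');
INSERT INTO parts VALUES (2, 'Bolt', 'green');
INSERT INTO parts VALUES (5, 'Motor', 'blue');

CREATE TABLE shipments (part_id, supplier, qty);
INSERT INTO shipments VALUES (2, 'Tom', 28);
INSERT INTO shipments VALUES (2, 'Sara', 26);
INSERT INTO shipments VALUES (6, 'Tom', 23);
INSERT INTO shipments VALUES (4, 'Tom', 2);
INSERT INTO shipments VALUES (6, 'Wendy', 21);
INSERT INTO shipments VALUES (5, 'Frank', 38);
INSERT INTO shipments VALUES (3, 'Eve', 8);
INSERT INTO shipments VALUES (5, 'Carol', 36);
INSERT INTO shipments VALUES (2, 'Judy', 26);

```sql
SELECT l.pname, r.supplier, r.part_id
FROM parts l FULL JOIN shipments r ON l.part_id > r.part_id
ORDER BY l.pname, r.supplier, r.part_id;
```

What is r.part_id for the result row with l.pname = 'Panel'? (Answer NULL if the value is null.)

FULL OUTER JOIN keeps every row from both sides; unmatched rows get NULL for the other side's columns.
Matching on l.part_id > r.part_id.
- l row (part_id=2): no match → kept, r columns NULL.
- l row (part_id=2): no match → kept, r columns NULL.
- l row (part_id=5): matches 5 r row(s) → 5 output row(s).
- l row (part_id=9): matches 9 r row(s) → 9 output row(s).
- l row (part_id=9): matches 9 r row(s) → 9 output row(s).
- l row (part_id=9): matches 9 r row(s) → 9 output row(s).
- l row (part_id=2): no match → kept, r columns NULL.
- l row (part_id=5): matches 5 r row(s) → 5 output row(s).

NULL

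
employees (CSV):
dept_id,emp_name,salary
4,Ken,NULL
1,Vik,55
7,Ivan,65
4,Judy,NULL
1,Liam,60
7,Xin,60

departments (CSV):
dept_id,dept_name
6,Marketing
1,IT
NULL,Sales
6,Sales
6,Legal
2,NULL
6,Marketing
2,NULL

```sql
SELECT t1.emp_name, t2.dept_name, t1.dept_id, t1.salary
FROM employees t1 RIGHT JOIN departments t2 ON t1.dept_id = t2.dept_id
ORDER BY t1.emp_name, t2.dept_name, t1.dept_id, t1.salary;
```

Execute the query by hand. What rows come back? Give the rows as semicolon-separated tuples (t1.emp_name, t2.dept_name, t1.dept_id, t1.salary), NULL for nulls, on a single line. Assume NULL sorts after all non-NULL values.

(Liam, IT, 1, 60); (Vik, IT, 1, 55); (NULL, Legal, NULL, NULL); (NULL, Marketing, NULL, NULL); (NULL, Marketing, NULL, NULL); (NULL, Sales, NULL, NULL); (NULL, Sales, NULL, NULL); (NULL, NULL, NULL, NULL); (NULL, NULL, NULL, NULL)

RIGHT JOIN keeps every row from `departments`; unmatched rows get NULL for `employees`'s columns.
Matching on t1.dept_id = t2.dept_id. A NULL in a compared column never satisfies the condition.
- t1 (dept_id=4) has no partner in t2.
- t1 (dept_id=1) pairs with 1 row(s) of t2.
- t1 (dept_id=7) has no partner in t2.
- t1 (dept_id=4) has no partner in t2.
- t1 (dept_id=1) pairs with 1 row(s) of t2.
- t1 (dept_id=7) has no partner in t2.
- 7 t2 row(s) had no t1 match → kept, t1 columns NULL.
After projecting and ordering:
t1.emp_name | t2.dept_name | t1.dept_id | t1.salary
Liam | IT | 1 | 60
Vik | IT | 1 | 55
NULL | Legal | NULL | NULL
NULL | Marketing | NULL | NULL
NULL | Marketing | NULL | NULL
NULL | Sales | NULL | NULL
NULL | Sales | NULL | NULL
NULL | NULL | NULL | NULL
NULL | NULL | NULL | NULL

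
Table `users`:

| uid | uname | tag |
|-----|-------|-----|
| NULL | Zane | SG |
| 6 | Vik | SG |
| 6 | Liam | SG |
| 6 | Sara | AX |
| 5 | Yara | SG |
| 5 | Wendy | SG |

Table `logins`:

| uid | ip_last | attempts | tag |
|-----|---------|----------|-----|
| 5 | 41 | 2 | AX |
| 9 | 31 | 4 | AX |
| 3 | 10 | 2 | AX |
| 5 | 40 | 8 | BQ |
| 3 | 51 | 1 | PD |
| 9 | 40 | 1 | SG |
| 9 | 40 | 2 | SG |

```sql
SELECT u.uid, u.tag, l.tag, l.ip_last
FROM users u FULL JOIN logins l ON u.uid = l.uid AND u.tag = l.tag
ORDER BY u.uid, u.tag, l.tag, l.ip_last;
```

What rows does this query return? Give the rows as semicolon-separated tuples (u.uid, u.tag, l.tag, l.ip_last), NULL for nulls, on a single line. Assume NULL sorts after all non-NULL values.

(5, SG, NULL, NULL); (5, SG, NULL, NULL); (6, AX, NULL, NULL); (6, SG, NULL, NULL); (6, SG, NULL, NULL); (NULL, SG, NULL, NULL); (NULL, NULL, AX, 10); (NULL, NULL, AX, 31); (NULL, NULL, AX, 41); (NULL, NULL, BQ, 40); (NULL, NULL, PD, 51); (NULL, NULL, SG, 40); (NULL, NULL, SG, 40)

FULL OUTER JOIN keeps every row from both sides; unmatched rows get NULL for the other side's columns.
Matching on u.uid = l.uid AND u.tag = l.tag. A NULL in a compared column never satisfies the condition.
- u row (uid=NULL, tag=SG): no match → kept, l columns NULL.
- u row (uid=6, tag=SG): no match → kept, l columns NULL.
- u row (uid=6, tag=SG): no match → kept, l columns NULL.
- u row (uid=6, tag=AX): no match → kept, l columns NULL.
- u row (uid=5, tag=SG): no match → kept, l columns NULL.
- u row (uid=5, tag=SG): no match → kept, l columns NULL.
- 7 row(s) from l found no u partner → padded with NULL.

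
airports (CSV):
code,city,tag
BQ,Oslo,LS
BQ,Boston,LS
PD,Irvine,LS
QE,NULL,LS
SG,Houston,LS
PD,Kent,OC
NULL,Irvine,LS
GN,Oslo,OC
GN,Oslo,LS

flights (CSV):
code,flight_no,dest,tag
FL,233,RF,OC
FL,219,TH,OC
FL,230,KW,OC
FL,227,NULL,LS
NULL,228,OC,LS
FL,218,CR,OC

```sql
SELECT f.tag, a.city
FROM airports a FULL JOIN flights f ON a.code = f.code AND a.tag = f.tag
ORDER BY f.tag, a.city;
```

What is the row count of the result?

15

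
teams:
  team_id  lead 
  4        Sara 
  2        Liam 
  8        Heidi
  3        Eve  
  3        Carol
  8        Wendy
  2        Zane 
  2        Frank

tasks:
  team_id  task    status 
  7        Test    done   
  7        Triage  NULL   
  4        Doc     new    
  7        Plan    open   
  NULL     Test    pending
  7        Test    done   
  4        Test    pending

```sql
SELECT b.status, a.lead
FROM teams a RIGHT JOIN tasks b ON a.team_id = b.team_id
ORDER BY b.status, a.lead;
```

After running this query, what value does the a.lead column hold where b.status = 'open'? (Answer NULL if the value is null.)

NULL

RIGHT JOIN keeps every row from `tasks`; unmatched rows get NULL for `teams`'s columns.
Matching on a.team_id = b.team_id. A NULL in a compared column never satisfies the condition.
- a row (team_id=4): matches 2 b row(s) → 2 output row(s).
- a row (team_id=2): no match.
- a row (team_id=8): no match.
- a row (team_id=3): no match.
- a row (team_id=3): no match.
- a row (team_id=8): no match.
- a row (team_id=2): no match.
- a row (team_id=2): no match.
- plus 5 unmatched b row(s), each kept with NULL a columns.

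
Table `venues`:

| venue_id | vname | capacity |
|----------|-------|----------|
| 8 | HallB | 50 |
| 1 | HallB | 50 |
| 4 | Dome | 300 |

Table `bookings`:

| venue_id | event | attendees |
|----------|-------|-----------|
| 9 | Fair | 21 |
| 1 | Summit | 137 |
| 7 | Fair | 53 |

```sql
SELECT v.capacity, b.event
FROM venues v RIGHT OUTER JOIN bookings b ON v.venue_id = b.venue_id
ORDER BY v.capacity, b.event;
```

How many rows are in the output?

3

RIGHT JOIN keeps every row from `bookings`; unmatched rows get NULL for `venues`'s columns.
Matching on v.venue_id = b.venue_id.
- v row (venue_id=8): no match.
- v row (venue_id=1): matches 1 b row(s) → 1 output row(s).
- v row (venue_id=4): no match.
- plus 2 unmatched b row(s), each kept with NULL v columns.
Total: 1 matched + 2 padded = 3 rows.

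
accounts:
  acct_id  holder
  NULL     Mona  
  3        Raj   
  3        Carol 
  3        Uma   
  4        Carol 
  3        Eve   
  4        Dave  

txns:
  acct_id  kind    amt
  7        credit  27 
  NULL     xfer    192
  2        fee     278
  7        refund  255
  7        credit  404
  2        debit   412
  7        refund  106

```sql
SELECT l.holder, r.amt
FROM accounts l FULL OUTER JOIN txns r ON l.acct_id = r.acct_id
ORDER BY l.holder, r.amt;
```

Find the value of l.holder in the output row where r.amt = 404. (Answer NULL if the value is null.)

NULL

FULL OUTER JOIN keeps every row from both sides; unmatched rows get NULL for the other side's columns.
Matching on l.acct_id = r.acct_id. A NULL in a compared column never satisfies the condition.
Matched pairs: 0; unmatched l rows kept: 7; unmatched r rows kept: 7.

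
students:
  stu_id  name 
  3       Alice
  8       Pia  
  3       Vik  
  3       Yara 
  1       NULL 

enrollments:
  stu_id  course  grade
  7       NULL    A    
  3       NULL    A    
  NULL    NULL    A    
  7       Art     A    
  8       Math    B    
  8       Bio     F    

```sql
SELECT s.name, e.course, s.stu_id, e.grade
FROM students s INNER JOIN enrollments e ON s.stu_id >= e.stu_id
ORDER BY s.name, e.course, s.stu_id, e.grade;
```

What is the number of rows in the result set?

INNER JOIN keeps only pairs where the ON condition holds.
Matching on s.stu_id >= e.stu_id. A NULL in a compared column never satisfies the condition.
- stu_id=3: 1 matching e row(s), so 1 row(s) emitted.
- stu_id=8: 5 matching e row(s), so 5 row(s) emitted.
- stu_id=3: 1 matching e row(s), so 1 row(s) emitted.
- stu_id=3: 1 matching e row(s), so 1 row(s) emitted.
- stu_id=1: no matching e row, dropped.
Total: 8 rows.

8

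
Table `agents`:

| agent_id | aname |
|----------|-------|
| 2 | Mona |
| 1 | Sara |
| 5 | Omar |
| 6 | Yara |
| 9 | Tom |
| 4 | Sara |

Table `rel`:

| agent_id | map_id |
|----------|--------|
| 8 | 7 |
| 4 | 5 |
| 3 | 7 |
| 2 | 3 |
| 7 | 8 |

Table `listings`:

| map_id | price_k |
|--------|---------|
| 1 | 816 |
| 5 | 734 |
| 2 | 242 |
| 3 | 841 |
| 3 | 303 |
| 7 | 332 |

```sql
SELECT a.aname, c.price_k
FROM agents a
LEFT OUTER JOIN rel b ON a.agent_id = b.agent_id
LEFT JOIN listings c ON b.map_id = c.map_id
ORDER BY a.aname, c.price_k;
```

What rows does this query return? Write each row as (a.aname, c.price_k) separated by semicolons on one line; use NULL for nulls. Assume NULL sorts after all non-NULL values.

(Mona, 303); (Mona, 841); (Omar, NULL); (Sara, 734); (Sara, NULL); (Tom, NULL); (Yara, NULL)

Step 1 — a LEFT JOIN b on agent_id → 6 row(s).
Then LEFT JOIN `listings c` on map_id: each of those 6 rows is kept; rows whose b.map_id has no match in c get NULL for c's columns.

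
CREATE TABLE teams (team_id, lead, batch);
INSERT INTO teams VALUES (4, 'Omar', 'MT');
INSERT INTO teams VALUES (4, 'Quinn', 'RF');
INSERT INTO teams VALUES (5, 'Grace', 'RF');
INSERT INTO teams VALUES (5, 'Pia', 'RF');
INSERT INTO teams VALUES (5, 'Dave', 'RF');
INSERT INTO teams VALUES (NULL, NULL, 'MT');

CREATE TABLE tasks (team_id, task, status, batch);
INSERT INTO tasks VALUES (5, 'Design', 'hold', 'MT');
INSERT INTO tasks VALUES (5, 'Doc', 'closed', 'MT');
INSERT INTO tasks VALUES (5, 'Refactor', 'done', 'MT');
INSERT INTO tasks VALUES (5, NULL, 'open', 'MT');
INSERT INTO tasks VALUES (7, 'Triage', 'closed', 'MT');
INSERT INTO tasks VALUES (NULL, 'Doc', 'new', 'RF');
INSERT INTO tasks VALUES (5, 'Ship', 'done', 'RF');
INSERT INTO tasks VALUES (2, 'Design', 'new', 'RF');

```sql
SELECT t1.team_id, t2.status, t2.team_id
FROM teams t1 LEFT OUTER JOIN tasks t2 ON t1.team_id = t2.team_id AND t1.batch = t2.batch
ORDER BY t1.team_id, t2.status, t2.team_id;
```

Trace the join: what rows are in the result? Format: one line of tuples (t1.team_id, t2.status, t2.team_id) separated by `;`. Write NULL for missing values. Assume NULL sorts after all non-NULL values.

LEFT JOIN keeps every row from `teams`; unmatched rows get NULL for `tasks`'s columns.
Matching on t1.team_id = t2.team_id AND t1.batch = t2.batch. A NULL in a compared column never satisfies the condition.
- t1 row (team_id=4, batch=MT): no match → kept, t2 columns NULL.
- t1 row (team_id=4, batch=RF): no match → kept, t2 columns NULL.
- t1 row (team_id=5, batch=RF): matches 1 t2 row(s) → 1 output row(s).
- t1 row (team_id=5, batch=RF): matches 1 t2 row(s) → 1 output row(s).
- t1 row (team_id=5, batch=RF): matches 1 t2 row(s) → 1 output row(s).
- t1 row (team_id=NULL, batch=MT): no match → kept, t2 columns NULL.
After projecting and ordering:
t1.team_id | t2.status | t2.team_id
4 | NULL | NULL
4 | NULL | NULL
5 | done | 5
5 | done | 5
5 | done | 5
NULL | NULL | NULL

(4, NULL, NULL); (4, NULL, NULL); (5, done, 5); (5, done, 5); (5, done, 5); (NULL, NULL, NULL)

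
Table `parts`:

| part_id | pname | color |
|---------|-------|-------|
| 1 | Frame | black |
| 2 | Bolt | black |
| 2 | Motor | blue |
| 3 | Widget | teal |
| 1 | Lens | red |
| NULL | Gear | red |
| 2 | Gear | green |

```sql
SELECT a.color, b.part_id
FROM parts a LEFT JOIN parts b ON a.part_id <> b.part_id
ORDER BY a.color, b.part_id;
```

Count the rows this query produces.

23

LEFT JOIN keeps every row from `parts a`; unmatched rows get NULL for `parts b`'s columns.
Matching on a.part_id <> b.part_id. A NULL in a compared column never satisfies the condition.
Matched pairs: 22; unmatched a rows kept: 1.
Total: 22 matched + 1 padded = 23 rows.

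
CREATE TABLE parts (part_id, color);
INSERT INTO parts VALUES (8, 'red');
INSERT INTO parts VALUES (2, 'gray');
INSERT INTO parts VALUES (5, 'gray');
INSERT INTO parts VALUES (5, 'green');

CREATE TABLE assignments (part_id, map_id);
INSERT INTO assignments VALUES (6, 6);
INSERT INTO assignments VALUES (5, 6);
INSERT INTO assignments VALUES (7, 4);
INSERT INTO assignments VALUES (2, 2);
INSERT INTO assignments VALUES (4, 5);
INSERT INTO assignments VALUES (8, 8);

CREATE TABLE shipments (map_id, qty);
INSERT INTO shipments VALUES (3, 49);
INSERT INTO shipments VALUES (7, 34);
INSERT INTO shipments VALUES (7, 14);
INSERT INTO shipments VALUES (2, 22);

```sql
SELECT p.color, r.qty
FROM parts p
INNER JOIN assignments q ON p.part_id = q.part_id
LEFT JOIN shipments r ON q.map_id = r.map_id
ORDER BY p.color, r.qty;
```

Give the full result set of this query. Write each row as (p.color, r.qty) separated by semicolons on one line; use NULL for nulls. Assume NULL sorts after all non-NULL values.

Evaluate left to right. First `parts p INNER JOIN assignments q` on part_id: 4 row(s).
Then LEFT JOIN `shipments r` on map_id: each of those 4 rows is kept; rows whose q.map_id has no match in r get NULL for r's columns.

(gray, 22); (gray, NULL); (green, NULL); (red, NULL)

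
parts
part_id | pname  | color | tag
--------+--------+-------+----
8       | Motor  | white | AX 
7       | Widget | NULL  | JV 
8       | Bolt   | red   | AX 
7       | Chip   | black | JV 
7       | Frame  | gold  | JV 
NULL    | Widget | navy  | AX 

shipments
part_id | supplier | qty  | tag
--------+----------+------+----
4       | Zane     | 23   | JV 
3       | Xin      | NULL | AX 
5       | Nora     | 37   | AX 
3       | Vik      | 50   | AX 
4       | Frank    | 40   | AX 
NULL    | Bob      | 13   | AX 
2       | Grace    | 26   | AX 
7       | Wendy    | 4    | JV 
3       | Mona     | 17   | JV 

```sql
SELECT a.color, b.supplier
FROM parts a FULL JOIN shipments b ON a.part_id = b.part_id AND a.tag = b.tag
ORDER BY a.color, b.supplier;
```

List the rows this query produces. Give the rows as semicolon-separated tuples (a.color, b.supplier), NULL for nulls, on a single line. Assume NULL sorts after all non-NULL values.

(black, Wendy); (gold, Wendy); (navy, NULL); (red, NULL); (white, NULL); (NULL, Bob); (NULL, Frank); (NULL, Grace); (NULL, Mona); (NULL, Nora); (NULL, Vik); (NULL, Wendy); (NULL, Xin); (NULL, Zane)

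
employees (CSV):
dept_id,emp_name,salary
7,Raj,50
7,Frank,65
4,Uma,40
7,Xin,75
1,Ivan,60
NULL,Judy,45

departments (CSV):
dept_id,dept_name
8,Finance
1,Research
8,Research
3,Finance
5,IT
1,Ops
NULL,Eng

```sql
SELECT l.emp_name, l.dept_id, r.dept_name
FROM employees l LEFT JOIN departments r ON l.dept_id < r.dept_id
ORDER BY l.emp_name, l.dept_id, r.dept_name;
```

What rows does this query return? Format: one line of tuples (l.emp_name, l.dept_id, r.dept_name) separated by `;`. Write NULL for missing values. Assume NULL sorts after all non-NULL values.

LEFT JOIN keeps every row from `employees`; unmatched rows get NULL for `departments`'s columns.
Matching on l.dept_id < r.dept_id. A NULL in a compared column never satisfies the condition.
- l[0] dept_id=7 → 2 match(es) in r → 2 row(s).
- l[1] dept_id=7 → 2 match(es) in r → 2 row(s).
- l[2] dept_id=4 → 3 match(es) in r → 3 row(s).
- l[3] dept_id=7 → 2 match(es) in r → 2 row(s).
- l[4] dept_id=1 → 4 match(es) in r → 4 row(s).
- l[5] dept_id=NULL → no match; kept with NULLs on the r side.

(Frank, 7, Finance); (Frank, 7, Research); (Ivan, 1, Finance); (Ivan, 1, Finance); (Ivan, 1, IT); (Ivan, 1, Research); (Judy, NULL, NULL); (Raj, 7, Finance); (Raj, 7, Research); (Uma, 4, Finance); (Uma, 4, IT); (Uma, 4, Research); (Xin, 7, Finance); (Xin, 7, Research)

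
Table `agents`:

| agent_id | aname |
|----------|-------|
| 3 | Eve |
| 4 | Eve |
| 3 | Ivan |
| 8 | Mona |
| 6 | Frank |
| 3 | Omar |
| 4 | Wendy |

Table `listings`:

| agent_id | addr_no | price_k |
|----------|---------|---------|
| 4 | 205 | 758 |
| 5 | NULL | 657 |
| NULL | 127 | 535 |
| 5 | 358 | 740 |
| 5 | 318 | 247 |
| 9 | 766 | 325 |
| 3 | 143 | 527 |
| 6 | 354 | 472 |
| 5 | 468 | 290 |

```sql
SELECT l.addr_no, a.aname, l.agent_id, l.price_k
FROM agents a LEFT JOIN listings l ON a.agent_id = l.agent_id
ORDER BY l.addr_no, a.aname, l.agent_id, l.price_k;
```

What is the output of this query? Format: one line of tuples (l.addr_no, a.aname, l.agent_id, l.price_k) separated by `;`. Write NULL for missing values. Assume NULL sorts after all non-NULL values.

LEFT JOIN keeps every row from `agents`; unmatched rows get NULL for `listings`'s columns.
Matching on a.agent_id = l.agent_id. A NULL in a compared column never satisfies the condition.
Matched pairs: 6; unmatched a rows kept: 1.

(143, Eve, 3, 527); (143, Ivan, 3, 527); (143, Omar, 3, 527); (205, Eve, 4, 758); (205, Wendy, 4, 758); (354, Frank, 6, 472); (NULL, Mona, NULL, NULL)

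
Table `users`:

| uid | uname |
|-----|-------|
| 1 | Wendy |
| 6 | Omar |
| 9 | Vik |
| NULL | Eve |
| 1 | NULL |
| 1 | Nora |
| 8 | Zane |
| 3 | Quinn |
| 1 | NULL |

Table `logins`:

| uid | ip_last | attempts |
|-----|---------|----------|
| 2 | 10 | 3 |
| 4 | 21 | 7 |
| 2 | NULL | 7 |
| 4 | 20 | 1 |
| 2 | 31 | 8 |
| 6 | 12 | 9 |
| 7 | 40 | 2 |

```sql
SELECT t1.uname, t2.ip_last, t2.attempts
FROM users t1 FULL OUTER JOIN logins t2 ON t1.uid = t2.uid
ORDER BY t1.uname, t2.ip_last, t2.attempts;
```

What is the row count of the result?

15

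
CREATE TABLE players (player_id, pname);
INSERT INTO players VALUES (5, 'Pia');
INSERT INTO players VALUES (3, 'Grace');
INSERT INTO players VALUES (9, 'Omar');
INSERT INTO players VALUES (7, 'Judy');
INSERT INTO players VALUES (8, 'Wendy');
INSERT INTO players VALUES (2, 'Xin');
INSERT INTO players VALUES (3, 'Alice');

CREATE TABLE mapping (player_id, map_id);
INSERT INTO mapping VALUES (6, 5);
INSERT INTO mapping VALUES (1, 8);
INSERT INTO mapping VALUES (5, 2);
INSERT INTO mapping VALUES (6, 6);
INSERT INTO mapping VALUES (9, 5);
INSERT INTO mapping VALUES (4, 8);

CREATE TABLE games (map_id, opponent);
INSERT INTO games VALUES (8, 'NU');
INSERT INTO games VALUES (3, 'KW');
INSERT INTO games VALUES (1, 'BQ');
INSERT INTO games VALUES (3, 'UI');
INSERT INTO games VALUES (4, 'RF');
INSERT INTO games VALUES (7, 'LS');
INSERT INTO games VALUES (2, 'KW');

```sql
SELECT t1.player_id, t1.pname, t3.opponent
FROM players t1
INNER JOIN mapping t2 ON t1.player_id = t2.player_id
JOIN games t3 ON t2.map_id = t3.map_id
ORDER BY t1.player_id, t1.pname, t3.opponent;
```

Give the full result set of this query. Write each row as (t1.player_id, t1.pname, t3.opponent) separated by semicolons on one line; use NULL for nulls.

Step 1 — t1 INNER JOIN t2 on player_id → 2 row(s).
Then INNER JOIN `games t3` on map_id: keep only rows whose t2.map_id appears in t3.

(5, Pia, KW)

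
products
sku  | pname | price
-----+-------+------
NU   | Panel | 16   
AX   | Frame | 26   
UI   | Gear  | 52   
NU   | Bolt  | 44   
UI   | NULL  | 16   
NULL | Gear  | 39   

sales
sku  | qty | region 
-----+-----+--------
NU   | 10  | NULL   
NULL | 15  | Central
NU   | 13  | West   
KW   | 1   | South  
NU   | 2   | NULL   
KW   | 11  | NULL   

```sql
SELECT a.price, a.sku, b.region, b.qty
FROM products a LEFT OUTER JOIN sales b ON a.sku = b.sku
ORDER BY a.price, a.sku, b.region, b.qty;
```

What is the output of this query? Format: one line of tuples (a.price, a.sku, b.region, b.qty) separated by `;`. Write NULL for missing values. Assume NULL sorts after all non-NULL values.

LEFT JOIN keeps every row from `products`; unmatched rows get NULL for `sales`'s columns.
Matching on a.sku = b.sku. A NULL in a compared column never satisfies the condition.
- a row (sku=NU): matches 3 b row(s) → 3 output row(s).
- a row (sku=AX): no match → kept, b columns NULL.
- a row (sku=UI): no match → kept, b columns NULL.
- a row (sku=NU): matches 3 b row(s) → 3 output row(s).
- a row (sku=UI): no match → kept, b columns NULL.
- a row (sku=NULL): no match → kept, b columns NULL.
After projecting and ordering:
a.price | a.sku | b.region | b.qty
16 | NU | West | 13
16 | NU | NULL | 2
16 | NU | NULL | 10
16 | UI | NULL | NULL
26 | AX | NULL | NULL
39 | NULL | NULL | NULL
44 | NU | West | 13
44 | NU | NULL | 2
44 | NU | NULL | 10
52 | UI | NULL | NULL

(16, NU, West, 13); (16, NU, NULL, 2); (16, NU, NULL, 10); (16, UI, NULL, NULL); (26, AX, NULL, NULL); (39, NULL, NULL, NULL); (44, NU, West, 13); (44, NU, NULL, 2); (44, NU, NULL, 10); (52, UI, NULL, NULL)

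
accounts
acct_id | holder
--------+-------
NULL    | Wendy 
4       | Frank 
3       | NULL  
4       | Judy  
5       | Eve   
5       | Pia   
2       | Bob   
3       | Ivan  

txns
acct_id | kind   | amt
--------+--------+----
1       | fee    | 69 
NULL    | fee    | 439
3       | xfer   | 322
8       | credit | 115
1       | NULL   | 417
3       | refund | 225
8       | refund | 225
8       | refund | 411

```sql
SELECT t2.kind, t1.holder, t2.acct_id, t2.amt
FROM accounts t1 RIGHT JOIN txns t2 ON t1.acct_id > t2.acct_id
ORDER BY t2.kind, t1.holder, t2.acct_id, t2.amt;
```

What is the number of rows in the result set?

26

RIGHT JOIN keeps every row from `txns`; unmatched rows get NULL for `accounts`'s columns.
Matching on t1.acct_id > t2.acct_id. A NULL in a compared column never satisfies the condition.
Matched pairs: 22; unmatched t2 rows kept: 4.
Total: 22 matched + 4 padded = 26 rows.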